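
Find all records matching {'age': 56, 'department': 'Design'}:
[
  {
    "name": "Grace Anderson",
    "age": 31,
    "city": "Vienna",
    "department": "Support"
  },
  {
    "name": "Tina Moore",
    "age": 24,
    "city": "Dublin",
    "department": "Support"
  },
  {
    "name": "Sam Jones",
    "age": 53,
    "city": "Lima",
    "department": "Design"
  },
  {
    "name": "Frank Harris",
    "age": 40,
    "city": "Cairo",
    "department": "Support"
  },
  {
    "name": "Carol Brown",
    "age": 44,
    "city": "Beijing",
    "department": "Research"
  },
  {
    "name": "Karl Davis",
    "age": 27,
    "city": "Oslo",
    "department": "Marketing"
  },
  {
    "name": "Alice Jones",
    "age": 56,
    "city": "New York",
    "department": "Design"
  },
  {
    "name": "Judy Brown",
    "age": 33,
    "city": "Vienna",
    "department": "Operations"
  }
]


Search criteria: {'age': 56, 'department': 'Design'}

Checking 8 records:
  Grace Anderson: {age: 31, department: Support}
  Tina Moore: {age: 24, department: Support}
  Sam Jones: {age: 53, department: Design}
  Frank Harris: {age: 40, department: Support}
  Carol Brown: {age: 44, department: Research}
  Karl Davis: {age: 27, department: Marketing}
  Alice Jones: {age: 56, department: Design} <-- MATCH
  Judy Brown: {age: 33, department: Operations}

Matches: ["Alice Jones"]

["Alice Jones"]


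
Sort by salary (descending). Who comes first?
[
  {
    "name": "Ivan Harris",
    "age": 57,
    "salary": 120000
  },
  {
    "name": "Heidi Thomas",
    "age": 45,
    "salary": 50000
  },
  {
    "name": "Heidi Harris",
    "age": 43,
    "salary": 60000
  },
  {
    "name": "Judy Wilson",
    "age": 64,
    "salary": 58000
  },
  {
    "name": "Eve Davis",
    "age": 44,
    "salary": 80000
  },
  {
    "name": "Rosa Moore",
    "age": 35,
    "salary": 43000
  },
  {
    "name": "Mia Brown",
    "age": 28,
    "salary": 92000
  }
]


Sort by: salary (descending)

Sorted order:
  1. Ivan Harris (salary = 120000)
  2. Mia Brown (salary = 92000)
  3. Eve Davis (salary = 80000)
  4. Heidi Harris (salary = 60000)
  5. Judy Wilson (salary = 58000)
  6. Heidi Thomas (salary = 50000)
  7. Rosa Moore (salary = 43000)

First: Ivan Harris

Ivan Harris


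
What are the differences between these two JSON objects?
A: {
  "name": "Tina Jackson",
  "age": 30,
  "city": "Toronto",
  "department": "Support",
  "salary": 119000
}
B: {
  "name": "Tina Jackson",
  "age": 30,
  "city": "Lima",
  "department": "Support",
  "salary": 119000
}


Comparing each field (in key order):
  name: same
  age: same
  city: DIFFERENT
  department: same
  salary: same
Differences:
  city: Toronto -> Lima

1 field(s) changed

1 change: city


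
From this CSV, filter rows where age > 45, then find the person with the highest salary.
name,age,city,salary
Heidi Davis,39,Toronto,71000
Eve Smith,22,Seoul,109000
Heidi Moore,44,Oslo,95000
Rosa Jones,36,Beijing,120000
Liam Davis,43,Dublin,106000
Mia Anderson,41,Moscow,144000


Filter: age > 45
Sort by: salary (descending)

Filtered records (0):

No records match the filter.

None


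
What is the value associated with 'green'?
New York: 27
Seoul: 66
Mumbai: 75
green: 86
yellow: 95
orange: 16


Looking up key 'green'
Value: 86

86


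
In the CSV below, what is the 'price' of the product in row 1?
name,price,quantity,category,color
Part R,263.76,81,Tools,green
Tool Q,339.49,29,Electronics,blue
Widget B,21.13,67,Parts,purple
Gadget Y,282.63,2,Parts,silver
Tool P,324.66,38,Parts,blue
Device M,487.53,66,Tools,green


Query: Row 1 ('Part R'), column 'price'
Value: 263.76

263.76


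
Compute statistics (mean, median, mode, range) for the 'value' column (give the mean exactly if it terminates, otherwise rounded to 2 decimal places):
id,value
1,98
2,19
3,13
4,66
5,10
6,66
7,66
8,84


Data: [98, 19, 13, 66, 10, 66, 66, 84]
Count: 8
Sum: 422
Mean: 422/8 = 52.75
Sorted: [10, 13, 19, 66, 66, 66, 84, 98]
Median: 66.0
Mode: 66 (3 times)
Range: 98 - 10 = 88
Min: 10, Max: 98

mean=52.75, median=66.0, mode=66, range=88


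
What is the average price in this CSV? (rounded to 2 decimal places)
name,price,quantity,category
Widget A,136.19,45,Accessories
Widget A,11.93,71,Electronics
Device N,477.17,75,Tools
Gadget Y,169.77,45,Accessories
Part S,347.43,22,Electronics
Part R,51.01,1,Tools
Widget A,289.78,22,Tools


Computing average price:
Values: [136.19, 11.93, 477.17, 169.77, 347.43, 51.01, 289.78]
Sum = 1483.28
Count = 7
Average = 1483.28/7 ≈ 211.90 (rounded to 2 decimal places)

211.90


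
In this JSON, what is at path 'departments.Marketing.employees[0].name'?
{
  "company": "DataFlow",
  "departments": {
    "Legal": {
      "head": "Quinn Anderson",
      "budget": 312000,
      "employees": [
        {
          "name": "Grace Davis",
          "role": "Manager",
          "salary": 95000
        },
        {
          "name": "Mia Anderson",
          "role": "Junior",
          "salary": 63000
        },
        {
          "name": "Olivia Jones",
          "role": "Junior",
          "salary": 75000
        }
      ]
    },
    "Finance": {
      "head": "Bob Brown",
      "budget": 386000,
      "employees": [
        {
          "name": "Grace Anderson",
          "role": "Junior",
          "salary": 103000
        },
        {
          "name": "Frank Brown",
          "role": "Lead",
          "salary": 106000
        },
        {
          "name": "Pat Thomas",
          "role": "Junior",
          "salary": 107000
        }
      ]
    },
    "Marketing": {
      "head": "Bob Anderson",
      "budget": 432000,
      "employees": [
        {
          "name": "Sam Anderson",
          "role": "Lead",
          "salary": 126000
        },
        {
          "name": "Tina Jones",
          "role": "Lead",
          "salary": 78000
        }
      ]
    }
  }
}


Path: departments.Marketing.employees[0].name

Navigate:
  -> departments
  -> Marketing
  -> employees[0].name = 'Sam Anderson'

Sam Anderson


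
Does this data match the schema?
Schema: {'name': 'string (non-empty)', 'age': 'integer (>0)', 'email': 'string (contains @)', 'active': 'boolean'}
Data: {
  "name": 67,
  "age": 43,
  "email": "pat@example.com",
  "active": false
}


Validating each field against schema:
  name: FAIL (67 is not a string)
  age: OK (positive integer)
  email: OK (string with @)
  active: OK (boolean)

Result: INVALID (1 error: name)

INVALID (1 error: name)


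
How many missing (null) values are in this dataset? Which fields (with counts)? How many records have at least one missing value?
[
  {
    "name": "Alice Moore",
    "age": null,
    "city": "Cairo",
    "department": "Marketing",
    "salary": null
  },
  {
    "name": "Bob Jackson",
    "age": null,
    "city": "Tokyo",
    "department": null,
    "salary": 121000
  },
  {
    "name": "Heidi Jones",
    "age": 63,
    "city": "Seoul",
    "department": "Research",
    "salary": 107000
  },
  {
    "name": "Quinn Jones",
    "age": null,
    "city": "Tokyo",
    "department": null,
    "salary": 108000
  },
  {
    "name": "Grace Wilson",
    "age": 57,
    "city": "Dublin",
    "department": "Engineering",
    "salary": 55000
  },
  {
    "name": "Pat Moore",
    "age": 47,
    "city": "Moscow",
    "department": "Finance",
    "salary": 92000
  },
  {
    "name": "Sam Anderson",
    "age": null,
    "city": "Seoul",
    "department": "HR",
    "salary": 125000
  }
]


Checking for missing (null) values in 7 records:

  Alice Moore: age, salary
  Bob Jackson: age, department
  Heidi Jones: complete
  Quinn Jones: age, department
  Grace Wilson: complete
  Pat Moore: complete
  Sam Anderson: age

Per field:
  name: 0 missing
  age: 4 missing
  city: 0 missing
  department: 2 missing
  salary: 1 missing

Total missing values: 7
Records with any missing: 4

7 missing values (age: 4, department: 2, salary: 1); 4 incomplete records


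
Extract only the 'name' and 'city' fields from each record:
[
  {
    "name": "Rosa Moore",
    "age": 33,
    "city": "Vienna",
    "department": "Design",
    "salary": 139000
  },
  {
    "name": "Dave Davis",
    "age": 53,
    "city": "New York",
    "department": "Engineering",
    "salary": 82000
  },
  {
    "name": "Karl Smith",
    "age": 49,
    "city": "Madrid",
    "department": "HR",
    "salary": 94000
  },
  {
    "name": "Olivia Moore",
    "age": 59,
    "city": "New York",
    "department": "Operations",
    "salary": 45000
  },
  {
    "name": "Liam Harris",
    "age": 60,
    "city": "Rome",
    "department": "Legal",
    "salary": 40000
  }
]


Original: 5 records with fields: name, age, city, department, salary
Keep: ['name', 'city']
Drop: ['age', 'department', 'salary']
Result: 5 records, 2 fields each

[
  {
    "name": "Rosa Moore",
    "city": "Vienna"
  },
  {
    "name": "Dave Davis",
    "city": "New York"
  },
  {
    "name": "Karl Smith",
    "city": "Madrid"
  },
  {
    "name": "Olivia Moore",
    "city": "New York"
  },
  {
    "name": "Liam Harris",
    "city": "Rome"
  }
]


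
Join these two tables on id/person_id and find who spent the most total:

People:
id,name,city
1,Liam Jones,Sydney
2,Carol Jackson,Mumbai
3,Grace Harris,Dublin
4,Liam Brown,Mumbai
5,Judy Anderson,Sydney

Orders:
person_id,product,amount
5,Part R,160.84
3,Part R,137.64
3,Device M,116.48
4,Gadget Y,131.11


Join on: people.id = orders.person_id

Joined rows:
  Judy Anderson (Sydney) bought Part R for $160.84
  Grace Harris (Dublin) bought Part R for $137.64
  Grace Harris (Dublin) bought Device M for $116.48
  Liam Brown (Mumbai) bought Gadget Y for $131.11

Total per person:
  Grace Harris: $254.12
  Judy Anderson: $160.84
  Liam Brown: $131.11

Top spender: Grace Harris ($254.12)

Grace Harris ($254.12)


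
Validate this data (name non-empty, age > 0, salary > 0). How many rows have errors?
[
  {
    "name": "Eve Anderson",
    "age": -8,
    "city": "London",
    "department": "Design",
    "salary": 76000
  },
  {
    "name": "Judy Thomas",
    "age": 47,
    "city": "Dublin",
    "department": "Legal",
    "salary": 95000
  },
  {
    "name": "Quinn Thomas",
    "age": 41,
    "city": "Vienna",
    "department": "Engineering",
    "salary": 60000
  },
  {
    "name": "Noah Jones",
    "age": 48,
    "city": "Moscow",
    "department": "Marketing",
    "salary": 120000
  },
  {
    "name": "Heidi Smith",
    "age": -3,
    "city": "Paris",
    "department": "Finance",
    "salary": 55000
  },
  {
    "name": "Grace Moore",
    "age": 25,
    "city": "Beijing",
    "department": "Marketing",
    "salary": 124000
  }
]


Validating 6 records:
Rules: name non-empty, age > 0, salary > 0

  Row 1 (Eve Anderson): negative age: -8
  Row 2 (Judy Thomas): OK
  Row 3 (Quinn Thomas): OK
  Row 4 (Noah Jones): OK
  Row 5 (Heidi Smith): negative age: -3
  Row 6 (Grace Moore): OK

Total errors: 2

2 errors


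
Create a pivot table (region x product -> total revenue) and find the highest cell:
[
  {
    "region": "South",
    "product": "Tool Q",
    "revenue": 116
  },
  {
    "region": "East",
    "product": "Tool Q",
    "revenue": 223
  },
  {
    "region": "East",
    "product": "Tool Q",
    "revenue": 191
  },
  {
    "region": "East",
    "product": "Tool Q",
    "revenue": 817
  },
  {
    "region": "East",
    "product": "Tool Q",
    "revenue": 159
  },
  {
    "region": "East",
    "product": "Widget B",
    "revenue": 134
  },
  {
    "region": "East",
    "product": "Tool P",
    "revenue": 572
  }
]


Pivot: region (rows) x product (columns) -> total revenue

     Tool P        Tool Q        Widget B    
East           572          1390           134  
South            0           116             0  

Highest: East / Tool Q = $1390

East / Tool Q = $1390


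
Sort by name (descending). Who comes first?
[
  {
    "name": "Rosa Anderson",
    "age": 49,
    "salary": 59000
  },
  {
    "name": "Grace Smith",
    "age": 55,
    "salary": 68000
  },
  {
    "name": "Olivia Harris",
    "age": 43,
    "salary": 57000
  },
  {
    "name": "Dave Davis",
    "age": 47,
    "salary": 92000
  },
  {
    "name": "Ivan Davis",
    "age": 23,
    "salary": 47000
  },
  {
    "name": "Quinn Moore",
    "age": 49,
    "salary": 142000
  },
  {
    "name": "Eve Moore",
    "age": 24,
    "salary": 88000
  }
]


Sort by: name (descending)

Sorted order:
  1. Rosa Anderson (name = Rosa Anderson)
  2. Quinn Moore (name = Quinn Moore)
  3. Olivia Harris (name = Olivia Harris)
  4. Ivan Davis (name = Ivan Davis)
  5. Grace Smith (name = Grace Smith)
  6. Eve Moore (name = Eve Moore)
  7. Dave Davis (name = Dave Davis)

First: Rosa Anderson

Rosa Anderson


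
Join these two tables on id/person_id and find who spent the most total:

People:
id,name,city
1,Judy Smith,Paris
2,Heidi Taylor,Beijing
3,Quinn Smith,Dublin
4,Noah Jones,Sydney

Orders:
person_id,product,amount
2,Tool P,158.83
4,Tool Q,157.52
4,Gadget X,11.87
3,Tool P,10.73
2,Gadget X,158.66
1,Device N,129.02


Join on: people.id = orders.person_id

Joined rows:
  Heidi Taylor (Beijing) bought Tool P for $158.83
  Noah Jones (Sydney) bought Tool Q for $157.52
  Noah Jones (Sydney) bought Gadget X for $11.87
  Quinn Smith (Dublin) bought Tool P for $10.73
  Heidi Taylor (Beijing) bought Gadget X for $158.66
  Judy Smith (Paris) bought Device N for $129.02

Total per person:
  Heidi Taylor: $317.49
  Noah Jones: $169.39
  Judy Smith: $129.02
  Quinn Smith: $10.73

Top spender: Heidi Taylor ($317.49)

Heidi Taylor ($317.49)


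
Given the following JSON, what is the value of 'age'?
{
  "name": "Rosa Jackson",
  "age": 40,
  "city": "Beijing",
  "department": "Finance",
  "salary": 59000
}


Looking up field 'age'
Value: 40

40


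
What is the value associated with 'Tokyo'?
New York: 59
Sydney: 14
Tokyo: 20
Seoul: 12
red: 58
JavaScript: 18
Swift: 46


Looking up key 'Tokyo'
Value: 20

20


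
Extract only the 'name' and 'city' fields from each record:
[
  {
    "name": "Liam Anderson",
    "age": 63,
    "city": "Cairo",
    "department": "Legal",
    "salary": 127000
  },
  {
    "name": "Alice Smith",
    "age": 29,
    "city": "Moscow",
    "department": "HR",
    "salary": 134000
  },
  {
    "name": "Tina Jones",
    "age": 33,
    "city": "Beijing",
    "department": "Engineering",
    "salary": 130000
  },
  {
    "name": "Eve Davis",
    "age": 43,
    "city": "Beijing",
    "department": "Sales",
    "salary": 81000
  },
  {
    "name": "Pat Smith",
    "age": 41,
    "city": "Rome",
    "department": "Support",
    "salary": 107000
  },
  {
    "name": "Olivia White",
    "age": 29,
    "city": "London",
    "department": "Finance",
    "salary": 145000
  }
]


Original: 6 records with fields: name, age, city, department, salary
Keep: ['name', 'city']
Drop: ['age', 'department', 'salary']
Result: 6 records, 2 fields each

[
  {
    "name": "Liam Anderson",
    "city": "Cairo"
  },
  {
    "name": "Alice Smith",
    "city": "Moscow"
  },
  {
    "name": "Tina Jones",
    "city": "Beijing"
  },
  {
    "name": "Eve Davis",
    "city": "Beijing"
  },
  {
    "name": "Pat Smith",
    "city": "Rome"
  },
  {
    "name": "Olivia White",
    "city": "London"
  }
]


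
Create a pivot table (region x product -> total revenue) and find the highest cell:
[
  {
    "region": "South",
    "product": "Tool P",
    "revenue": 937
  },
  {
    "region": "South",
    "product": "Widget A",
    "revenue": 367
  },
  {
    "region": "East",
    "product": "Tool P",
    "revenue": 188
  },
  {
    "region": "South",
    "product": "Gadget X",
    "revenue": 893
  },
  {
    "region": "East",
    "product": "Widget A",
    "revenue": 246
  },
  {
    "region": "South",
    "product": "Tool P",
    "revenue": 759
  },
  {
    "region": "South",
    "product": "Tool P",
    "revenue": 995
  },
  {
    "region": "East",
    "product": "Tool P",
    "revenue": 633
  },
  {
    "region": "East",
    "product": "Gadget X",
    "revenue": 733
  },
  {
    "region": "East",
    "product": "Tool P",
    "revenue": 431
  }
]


Pivot: region (rows) x product (columns) -> total revenue

     Gadget X      Tool P        Widget A    
East           733          1252           246  
South          893          2691           367  

Highest: South / Tool P = $2691

South / Tool P = $2691


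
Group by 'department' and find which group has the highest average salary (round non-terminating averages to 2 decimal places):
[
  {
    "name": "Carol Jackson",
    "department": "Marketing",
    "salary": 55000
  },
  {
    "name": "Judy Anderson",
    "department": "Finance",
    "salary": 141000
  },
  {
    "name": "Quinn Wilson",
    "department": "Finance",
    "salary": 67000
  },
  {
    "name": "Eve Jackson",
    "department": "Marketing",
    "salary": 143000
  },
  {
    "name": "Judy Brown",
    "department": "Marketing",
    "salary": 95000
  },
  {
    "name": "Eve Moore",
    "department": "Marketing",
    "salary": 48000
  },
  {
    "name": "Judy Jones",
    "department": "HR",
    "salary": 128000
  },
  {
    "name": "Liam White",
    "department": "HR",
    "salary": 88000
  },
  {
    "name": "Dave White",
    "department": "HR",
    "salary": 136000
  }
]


Group by: department

Groups:
  Finance: 2 people, avg salary = 208000/2 = $104000
  HR: 3 people, avg salary = 352000/3 ≈ $117333.33
  Marketing: 4 people, avg salary = 341000/4 = $85250

Highest average salary: HR (≈$117333.33)

HR (≈$117333.33)


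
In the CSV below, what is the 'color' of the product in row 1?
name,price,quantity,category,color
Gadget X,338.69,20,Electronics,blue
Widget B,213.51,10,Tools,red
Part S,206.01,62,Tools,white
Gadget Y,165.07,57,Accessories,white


Query: Row 1 ('Gadget X'), column 'color'
Value: blue

blue


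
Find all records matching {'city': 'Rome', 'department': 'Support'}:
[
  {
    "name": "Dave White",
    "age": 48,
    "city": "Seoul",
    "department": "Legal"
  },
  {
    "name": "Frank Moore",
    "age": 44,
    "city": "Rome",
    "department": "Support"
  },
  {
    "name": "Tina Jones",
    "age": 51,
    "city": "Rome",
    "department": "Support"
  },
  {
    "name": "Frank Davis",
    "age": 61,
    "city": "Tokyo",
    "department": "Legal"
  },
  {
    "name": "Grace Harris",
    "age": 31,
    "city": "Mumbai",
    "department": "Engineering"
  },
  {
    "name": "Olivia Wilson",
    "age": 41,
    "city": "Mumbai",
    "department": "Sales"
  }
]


Search criteria: {'city': 'Rome', 'department': 'Support'}

Checking 6 records:
  Dave White: {city: Seoul, department: Legal}
  Frank Moore: {city: Rome, department: Support} <-- MATCH
  Tina Jones: {city: Rome, department: Support} <-- MATCH
  Frank Davis: {city: Tokyo, department: Legal}
  Grace Harris: {city: Mumbai, department: Engineering}
  Olivia Wilson: {city: Mumbai, department: Sales}

Matches: ["Frank Moore", "Tina Jones"]

["Frank Moore", "Tina Jones"]


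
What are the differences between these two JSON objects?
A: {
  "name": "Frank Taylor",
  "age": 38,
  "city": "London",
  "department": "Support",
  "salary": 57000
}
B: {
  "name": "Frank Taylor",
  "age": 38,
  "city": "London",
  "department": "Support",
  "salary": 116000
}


Comparing each field (in key order):
  name: same
  age: same
  city: same
  department: same
  salary: DIFFERENT
Differences:
  salary: 57000 -> 116000

1 field(s) changed

1 change: salary


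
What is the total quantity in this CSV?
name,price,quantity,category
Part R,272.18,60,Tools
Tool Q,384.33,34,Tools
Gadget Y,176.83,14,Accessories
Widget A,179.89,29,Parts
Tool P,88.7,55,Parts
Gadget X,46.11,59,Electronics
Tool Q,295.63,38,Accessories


Computing total quantity:
Values: [60, 34, 14, 29, 55, 59, 38]
Sum = 289

289


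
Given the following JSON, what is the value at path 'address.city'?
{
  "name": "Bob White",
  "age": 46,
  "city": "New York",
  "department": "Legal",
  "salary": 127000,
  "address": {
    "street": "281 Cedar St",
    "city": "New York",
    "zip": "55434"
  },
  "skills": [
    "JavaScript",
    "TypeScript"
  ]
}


Query: address.city
Path: address -> city
Value: New York

New York


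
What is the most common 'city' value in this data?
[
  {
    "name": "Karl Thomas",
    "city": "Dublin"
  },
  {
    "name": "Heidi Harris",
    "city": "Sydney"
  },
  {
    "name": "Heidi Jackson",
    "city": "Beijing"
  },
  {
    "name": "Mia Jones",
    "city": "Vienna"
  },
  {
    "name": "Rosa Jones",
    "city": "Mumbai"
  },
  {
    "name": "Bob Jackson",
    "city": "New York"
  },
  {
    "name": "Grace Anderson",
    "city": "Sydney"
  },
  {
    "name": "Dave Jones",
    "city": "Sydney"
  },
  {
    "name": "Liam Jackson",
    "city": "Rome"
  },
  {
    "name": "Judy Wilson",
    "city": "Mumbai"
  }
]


Counting 'city' values across 10 records:

  Sydney: 3 ###
  Mumbai: 2 ##
  Dublin: 1 #
  Beijing: 1 #
  Vienna: 1 #
  New York: 1 #
  Rome: 1 #

Most common: Sydney (3 times)

Sydney (3 times)


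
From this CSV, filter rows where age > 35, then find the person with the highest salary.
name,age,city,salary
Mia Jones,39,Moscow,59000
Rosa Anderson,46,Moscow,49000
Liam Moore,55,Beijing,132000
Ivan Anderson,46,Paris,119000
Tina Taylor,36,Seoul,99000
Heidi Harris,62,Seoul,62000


Filter: age > 35
Sort by: salary (descending)

Filtered records (6):
  Liam Moore, age 55, salary $132000
  Ivan Anderson, age 46, salary $119000
  Tina Taylor, age 36, salary $99000
  Heidi Harris, age 62, salary $62000
  Mia Jones, age 39, salary $59000
  Rosa Anderson, age 46, salary $49000

Highest salary: Liam Moore ($132000)

Liam Moore


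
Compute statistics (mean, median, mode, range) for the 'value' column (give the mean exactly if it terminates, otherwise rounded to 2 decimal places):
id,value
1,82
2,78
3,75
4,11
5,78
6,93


Data: [82, 78, 75, 11, 78, 93]
Count: 6
Sum: 417
Mean: 417/6 = 69.5
Sorted: [11, 75, 78, 78, 82, 93]
Median: 78.0
Mode: 78 (2 times)
Range: 93 - 11 = 82
Min: 11, Max: 93

mean=69.5, median=78.0, mode=78, range=82


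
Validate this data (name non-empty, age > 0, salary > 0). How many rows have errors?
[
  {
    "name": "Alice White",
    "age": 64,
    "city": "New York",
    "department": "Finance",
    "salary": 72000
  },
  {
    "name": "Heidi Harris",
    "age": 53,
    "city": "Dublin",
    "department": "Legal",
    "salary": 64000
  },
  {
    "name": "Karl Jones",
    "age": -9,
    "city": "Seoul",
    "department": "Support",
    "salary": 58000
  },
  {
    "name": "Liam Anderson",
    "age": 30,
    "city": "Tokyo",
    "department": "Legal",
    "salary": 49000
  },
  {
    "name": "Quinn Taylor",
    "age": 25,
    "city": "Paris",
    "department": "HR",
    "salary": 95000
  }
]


Validating 5 records:
Rules: name non-empty, age > 0, salary > 0

  Row 1 (Alice White): OK
  Row 2 (Heidi Harris): OK
  Row 3 (Karl Jones): negative age: -9
  Row 4 (Liam Anderson): OK
  Row 5 (Quinn Taylor): OK

Total errors: 1

1 errors


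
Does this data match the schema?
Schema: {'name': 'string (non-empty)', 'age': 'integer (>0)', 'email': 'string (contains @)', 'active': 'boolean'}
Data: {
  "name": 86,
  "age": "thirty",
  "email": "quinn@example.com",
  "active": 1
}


Validating each field against schema:
  name: FAIL (86 is not a string)
  age: FAIL ("thirty" is not an integer)
  email: OK (string with @)
  active: FAIL (1 is not a boolean)

Result: INVALID (3 errors: name, age, active)

INVALID (3 errors: name, age, active)


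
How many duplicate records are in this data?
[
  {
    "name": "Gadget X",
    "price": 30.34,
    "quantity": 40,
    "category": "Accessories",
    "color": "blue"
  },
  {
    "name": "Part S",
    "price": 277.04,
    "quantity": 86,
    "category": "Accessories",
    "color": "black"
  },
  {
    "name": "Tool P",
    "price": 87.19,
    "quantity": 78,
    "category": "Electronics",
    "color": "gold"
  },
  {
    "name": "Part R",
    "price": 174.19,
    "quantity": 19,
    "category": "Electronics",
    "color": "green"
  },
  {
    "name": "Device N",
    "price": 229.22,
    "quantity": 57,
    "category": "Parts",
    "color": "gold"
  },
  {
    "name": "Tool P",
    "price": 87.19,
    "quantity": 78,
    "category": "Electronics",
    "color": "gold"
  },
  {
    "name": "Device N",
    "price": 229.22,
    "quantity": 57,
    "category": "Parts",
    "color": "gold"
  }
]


Checking 7 records for duplicates:

  Row 1: Gadget X ($30.34, qty 40)
  Row 2: Part S ($277.04, qty 86)
  Row 3: Tool P ($87.19, qty 78)
  Row 4: Part R ($174.19, qty 19)
  Row 5: Device N ($229.22, qty 57)
  Row 6: Tool P ($87.19, qty 78) <-- DUPLICATE
  Row 7: Device N ($229.22, qty 57) <-- DUPLICATE

Duplicates found: 2
Unique records: 5

2 duplicates, 5 unique


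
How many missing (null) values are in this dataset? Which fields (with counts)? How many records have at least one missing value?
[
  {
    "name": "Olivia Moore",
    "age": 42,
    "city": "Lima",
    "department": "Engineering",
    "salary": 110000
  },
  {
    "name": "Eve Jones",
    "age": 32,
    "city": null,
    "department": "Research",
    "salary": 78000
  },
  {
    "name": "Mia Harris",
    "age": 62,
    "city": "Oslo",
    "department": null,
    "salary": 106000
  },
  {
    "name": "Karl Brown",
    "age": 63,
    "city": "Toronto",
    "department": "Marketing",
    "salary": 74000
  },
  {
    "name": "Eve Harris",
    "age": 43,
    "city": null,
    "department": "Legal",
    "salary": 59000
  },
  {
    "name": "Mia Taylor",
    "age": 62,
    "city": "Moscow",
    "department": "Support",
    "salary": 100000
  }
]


Checking for missing (null) values in 6 records:

  Olivia Moore: complete
  Eve Jones: city
  Mia Harris: department
  Karl Brown: complete
  Eve Harris: city
  Mia Taylor: complete

Per field:
  name: 0 missing
  age: 0 missing
  city: 2 missing
  department: 1 missing
  salary: 0 missing

Total missing values: 3
Records with any missing: 3

3 missing values (city: 2, department: 1); 3 incomplete records


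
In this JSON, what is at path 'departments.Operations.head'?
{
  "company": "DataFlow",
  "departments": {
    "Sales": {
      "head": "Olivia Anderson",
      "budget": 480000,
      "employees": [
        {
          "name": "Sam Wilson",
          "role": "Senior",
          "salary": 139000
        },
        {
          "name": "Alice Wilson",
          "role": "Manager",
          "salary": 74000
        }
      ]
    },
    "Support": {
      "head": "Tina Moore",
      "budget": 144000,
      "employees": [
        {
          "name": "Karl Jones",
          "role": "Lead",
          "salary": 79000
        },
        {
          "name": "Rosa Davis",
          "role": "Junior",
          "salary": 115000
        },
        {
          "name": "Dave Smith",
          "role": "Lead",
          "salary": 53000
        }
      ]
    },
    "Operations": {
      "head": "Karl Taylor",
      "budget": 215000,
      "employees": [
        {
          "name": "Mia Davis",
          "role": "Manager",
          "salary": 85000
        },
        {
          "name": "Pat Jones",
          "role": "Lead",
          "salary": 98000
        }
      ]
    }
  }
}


Path: departments.Operations.head

Navigate:
  -> departments
  -> Operations
  -> head = 'Karl Taylor'

Karl Taylor


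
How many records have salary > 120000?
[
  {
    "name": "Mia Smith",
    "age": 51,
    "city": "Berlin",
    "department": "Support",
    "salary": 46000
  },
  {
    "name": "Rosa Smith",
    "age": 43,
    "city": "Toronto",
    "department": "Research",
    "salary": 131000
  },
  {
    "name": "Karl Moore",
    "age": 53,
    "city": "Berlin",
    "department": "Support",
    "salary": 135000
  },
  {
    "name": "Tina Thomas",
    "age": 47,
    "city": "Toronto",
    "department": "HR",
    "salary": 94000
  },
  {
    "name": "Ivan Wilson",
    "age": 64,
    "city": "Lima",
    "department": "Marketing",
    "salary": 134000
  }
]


Data: 5 records
Condition: salary > 120000

Checking each record:
  Mia Smith: 46000
  Rosa Smith: 131000 MATCH
  Karl Moore: 135000 MATCH
  Tina Thomas: 94000
  Ivan Wilson: 134000 MATCH

Count: 3

3


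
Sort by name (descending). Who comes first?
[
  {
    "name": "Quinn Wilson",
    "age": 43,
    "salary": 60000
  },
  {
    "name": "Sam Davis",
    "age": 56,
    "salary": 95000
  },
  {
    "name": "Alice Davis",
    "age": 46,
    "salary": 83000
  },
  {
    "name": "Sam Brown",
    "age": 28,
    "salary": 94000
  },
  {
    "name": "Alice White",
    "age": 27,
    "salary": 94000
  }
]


Sort by: name (descending)

Sorted order:
  1. Sam Davis (name = Sam Davis)
  2. Sam Brown (name = Sam Brown)
  3. Quinn Wilson (name = Quinn Wilson)
  4. Alice White (name = Alice White)
  5. Alice Davis (name = Alice Davis)

First: Sam Davis

Sam Davis


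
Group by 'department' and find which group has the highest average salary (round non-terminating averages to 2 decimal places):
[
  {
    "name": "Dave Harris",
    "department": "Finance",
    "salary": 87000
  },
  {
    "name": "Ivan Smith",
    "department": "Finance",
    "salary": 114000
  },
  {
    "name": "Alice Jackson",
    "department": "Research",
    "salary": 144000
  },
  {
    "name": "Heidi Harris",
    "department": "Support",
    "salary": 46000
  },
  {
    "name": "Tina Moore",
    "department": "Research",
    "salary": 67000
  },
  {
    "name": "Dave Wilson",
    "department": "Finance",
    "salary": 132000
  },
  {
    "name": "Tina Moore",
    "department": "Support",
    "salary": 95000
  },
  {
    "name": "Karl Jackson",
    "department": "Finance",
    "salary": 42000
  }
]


Group by: department

Groups:
  Finance: 4 people, avg salary = 375000/4 = $93750
  Research: 2 people, avg salary = 211000/2 = $105500
  Support: 2 people, avg salary = 141000/2 = $70500

Highest average salary: Research ($105500)

Research ($105500)


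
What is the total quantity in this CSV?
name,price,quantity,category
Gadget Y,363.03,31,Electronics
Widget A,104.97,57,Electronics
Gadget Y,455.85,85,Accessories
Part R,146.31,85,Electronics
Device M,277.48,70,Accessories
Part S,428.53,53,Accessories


Computing total quantity:
Values: [31, 57, 85, 85, 70, 53]
Sum = 381

381


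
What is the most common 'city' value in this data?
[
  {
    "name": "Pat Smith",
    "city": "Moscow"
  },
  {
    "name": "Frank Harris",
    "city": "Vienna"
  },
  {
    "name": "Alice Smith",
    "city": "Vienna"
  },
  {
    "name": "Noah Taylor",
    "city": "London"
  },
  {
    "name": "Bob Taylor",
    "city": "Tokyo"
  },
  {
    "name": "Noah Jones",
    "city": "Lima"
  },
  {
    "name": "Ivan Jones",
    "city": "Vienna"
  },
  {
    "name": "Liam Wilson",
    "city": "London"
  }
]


Counting 'city' values across 8 records:

  Vienna: 3 ###
  London: 2 ##
  Moscow: 1 #
  Tokyo: 1 #
  Lima: 1 #

Most common: Vienna (3 times)

Vienna (3 times)


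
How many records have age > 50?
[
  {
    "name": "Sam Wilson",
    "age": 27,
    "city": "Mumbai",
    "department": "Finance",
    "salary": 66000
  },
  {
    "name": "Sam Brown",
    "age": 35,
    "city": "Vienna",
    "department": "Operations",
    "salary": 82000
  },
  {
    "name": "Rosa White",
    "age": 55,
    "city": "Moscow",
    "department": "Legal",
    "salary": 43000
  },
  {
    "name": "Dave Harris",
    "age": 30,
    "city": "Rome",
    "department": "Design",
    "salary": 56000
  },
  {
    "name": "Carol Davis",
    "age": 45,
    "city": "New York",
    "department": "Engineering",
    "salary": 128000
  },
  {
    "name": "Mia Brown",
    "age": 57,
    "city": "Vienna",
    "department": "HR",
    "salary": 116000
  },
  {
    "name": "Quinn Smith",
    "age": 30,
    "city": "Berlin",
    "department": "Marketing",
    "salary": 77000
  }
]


Data: 7 records
Condition: age > 50

Checking each record:
  Sam Wilson: 27
  Sam Brown: 35
  Rosa White: 55 MATCH
  Dave Harris: 30
  Carol Davis: 45
  Mia Brown: 57 MATCH
  Quinn Smith: 30

Count: 2

2


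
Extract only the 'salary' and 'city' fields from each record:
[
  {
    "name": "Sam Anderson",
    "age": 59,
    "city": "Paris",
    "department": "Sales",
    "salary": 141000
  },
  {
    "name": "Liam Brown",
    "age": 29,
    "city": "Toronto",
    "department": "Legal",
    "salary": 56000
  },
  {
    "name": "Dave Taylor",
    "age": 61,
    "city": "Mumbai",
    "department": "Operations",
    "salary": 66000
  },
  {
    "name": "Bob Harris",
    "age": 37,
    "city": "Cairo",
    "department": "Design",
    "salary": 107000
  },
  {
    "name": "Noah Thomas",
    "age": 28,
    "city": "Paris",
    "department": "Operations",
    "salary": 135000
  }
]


Original: 5 records with fields: name, age, city, department, salary
Keep: ['salary', 'city']
Drop: ['name', 'age', 'department']
Result: 5 records, 2 fields each

[
  {
    "salary": 141000,
    "city": "Paris"
  },
  {
    "salary": 56000,
    "city": "Toronto"
  },
  {
    "salary": 66000,
    "city": "Mumbai"
  },
  {
    "salary": 107000,
    "city": "Cairo"
  },
  {
    "salary": 135000,
    "city": "Paris"
  }
]


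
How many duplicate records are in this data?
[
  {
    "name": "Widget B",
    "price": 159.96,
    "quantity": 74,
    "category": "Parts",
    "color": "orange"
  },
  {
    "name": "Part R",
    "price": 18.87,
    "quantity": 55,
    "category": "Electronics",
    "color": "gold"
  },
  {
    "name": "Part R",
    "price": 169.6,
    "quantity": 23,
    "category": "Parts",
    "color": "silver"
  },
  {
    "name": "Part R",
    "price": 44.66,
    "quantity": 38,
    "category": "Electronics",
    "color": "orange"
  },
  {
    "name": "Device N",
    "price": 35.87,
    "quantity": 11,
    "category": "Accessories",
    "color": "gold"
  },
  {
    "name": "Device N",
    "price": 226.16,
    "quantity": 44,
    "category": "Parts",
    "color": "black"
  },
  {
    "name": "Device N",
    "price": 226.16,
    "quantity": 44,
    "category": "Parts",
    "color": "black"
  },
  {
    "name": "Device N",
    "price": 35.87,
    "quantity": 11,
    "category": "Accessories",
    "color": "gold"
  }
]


Checking 8 records for duplicates:

  Row 1: Widget B ($159.96, qty 74)
  Row 2: Part R ($18.87, qty 55)
  Row 3: Part R ($169.6, qty 23)
  Row 4: Part R ($44.66, qty 38)
  Row 5: Device N ($35.87, qty 11)
  Row 6: Device N ($226.16, qty 44)
  Row 7: Device N ($226.16, qty 44) <-- DUPLICATE
  Row 8: Device N ($35.87, qty 11) <-- DUPLICATE

Duplicates found: 2
Unique records: 6

2 duplicates, 6 unique


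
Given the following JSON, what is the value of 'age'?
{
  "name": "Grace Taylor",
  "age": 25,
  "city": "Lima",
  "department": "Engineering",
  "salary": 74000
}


Looking up field 'age'
Value: 25

25


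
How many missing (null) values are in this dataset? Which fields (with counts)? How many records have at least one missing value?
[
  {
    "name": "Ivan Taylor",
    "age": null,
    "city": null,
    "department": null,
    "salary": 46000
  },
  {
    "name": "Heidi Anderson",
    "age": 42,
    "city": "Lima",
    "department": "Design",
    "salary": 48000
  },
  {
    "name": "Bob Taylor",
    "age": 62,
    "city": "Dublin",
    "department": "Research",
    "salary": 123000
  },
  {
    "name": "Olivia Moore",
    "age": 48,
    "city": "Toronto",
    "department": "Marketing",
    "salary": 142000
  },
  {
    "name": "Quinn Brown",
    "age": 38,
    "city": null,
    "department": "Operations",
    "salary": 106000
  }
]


Checking for missing (null) values in 5 records:

  Ivan Taylor: age, city, department
  Heidi Anderson: complete
  Bob Taylor: complete
  Olivia Moore: complete
  Quinn Brown: city

Per field:
  name: 0 missing
  age: 1 missing
  city: 2 missing
  department: 1 missing
  salary: 0 missing

Total missing values: 4
Records with any missing: 2

4 missing values (age: 1, city: 2, department: 1); 2 incomplete records


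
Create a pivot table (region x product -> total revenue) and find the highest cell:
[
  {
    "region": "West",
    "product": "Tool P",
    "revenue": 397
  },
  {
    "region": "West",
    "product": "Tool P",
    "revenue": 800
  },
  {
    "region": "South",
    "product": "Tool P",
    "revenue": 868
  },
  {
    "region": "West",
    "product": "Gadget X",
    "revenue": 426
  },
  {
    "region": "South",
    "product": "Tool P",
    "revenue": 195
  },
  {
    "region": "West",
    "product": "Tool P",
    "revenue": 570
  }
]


Pivot: region (rows) x product (columns) -> total revenue

     Gadget X      Tool P      
South            0          1063  
West           426          1767  

Highest: West / Tool P = $1767

West / Tool P = $1767


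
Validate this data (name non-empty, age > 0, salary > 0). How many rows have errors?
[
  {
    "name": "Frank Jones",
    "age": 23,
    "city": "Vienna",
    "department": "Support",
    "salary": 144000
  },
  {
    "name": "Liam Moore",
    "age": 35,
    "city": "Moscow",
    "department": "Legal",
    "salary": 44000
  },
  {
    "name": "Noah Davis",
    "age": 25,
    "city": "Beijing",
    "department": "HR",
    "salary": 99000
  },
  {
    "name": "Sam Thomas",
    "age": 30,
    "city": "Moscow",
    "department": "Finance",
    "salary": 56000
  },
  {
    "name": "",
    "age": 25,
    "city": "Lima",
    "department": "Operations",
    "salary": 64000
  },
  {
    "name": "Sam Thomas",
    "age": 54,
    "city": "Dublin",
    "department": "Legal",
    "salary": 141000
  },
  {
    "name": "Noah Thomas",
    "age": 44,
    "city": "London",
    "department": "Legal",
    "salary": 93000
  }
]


Validating 7 records:
Rules: name non-empty, age > 0, salary > 0

  Row 1 (Frank Jones): OK
  Row 2 (Liam Moore): OK
  Row 3 (Noah Davis): OK
  Row 4 (Sam Thomas): OK
  Row 5 (???): empty name
  Row 6 (Sam Thomas): OK
  Row 7 (Noah Thomas): OK

Total errors: 1

1 errors


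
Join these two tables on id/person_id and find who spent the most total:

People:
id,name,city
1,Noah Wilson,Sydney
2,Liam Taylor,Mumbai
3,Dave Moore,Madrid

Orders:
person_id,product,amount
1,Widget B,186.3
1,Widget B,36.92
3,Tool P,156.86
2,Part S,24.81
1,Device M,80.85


Join on: people.id = orders.person_id

Joined rows:
  Noah Wilson (Sydney) bought Widget B for $186.3
  Noah Wilson (Sydney) bought Widget B for $36.92
  Dave Moore (Madrid) bought Tool P for $156.86
  Liam Taylor (Mumbai) bought Part S for $24.81
  Noah Wilson (Sydney) bought Device M for $80.85

Total per person:
  Noah Wilson: $304.07
  Dave Moore: $156.86
  Liam Taylor: $24.81

Top spender: Noah Wilson ($304.07)

Noah Wilson ($304.07)


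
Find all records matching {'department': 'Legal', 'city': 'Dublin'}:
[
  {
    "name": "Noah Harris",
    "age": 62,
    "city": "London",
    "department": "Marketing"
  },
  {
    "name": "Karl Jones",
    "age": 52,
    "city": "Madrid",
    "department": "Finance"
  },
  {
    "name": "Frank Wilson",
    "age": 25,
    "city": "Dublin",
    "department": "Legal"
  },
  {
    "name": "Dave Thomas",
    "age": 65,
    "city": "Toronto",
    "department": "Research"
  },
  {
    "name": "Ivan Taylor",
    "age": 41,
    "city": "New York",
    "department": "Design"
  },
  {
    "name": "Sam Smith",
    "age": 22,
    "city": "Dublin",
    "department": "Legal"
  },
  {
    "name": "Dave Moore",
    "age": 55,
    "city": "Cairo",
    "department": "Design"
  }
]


Search criteria: {'department': 'Legal', 'city': 'Dublin'}

Checking 7 records:
  Noah Harris: {department: Marketing, city: London}
  Karl Jones: {department: Finance, city: Madrid}
  Frank Wilson: {department: Legal, city: Dublin} <-- MATCH
  Dave Thomas: {department: Research, city: Toronto}
  Ivan Taylor: {department: Design, city: New York}
  Sam Smith: {department: Legal, city: Dublin} <-- MATCH
  Dave Moore: {department: Design, city: Cairo}

Matches: ["Frank Wilson", "Sam Smith"]

["Frank Wilson", "Sam Smith"]


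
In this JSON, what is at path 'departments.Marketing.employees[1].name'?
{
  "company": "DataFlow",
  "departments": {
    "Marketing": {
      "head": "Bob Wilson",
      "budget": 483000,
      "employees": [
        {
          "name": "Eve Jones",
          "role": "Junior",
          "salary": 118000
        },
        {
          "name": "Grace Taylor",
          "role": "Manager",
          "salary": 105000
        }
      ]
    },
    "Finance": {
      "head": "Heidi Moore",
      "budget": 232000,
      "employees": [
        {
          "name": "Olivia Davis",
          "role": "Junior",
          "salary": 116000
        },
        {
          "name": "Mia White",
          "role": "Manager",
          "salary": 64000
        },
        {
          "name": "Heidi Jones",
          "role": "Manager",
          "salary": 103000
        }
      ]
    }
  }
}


Path: departments.Marketing.employees[1].name

Navigate:
  -> departments
  -> Marketing
  -> employees[1].name = 'Grace Taylor'

Grace Taylor
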